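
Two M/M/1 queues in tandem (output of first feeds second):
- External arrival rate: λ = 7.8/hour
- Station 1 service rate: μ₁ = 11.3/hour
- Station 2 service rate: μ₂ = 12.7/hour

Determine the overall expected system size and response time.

By Jackson's theorem, each station behaves as independent M/M/1.
Station 1: ρ₁ = 7.8/11.3 = 0.6903, L₁ = ρ₁/(1-ρ₁) = λ/(μ₁-λ) = 7.8/3.50 = 2.2286
Station 2: ρ₂ = 7.8/12.7 = 0.6142, L₂ = ρ₂/(1-ρ₂) = λ/(μ₂-λ) = 7.8/4.90 = 1.5918
Total: L = L₁ + L₂ = 2.2286 + 1.5918 = 3.8204
W = L/λ = 3.8204/7.8 = 0.4898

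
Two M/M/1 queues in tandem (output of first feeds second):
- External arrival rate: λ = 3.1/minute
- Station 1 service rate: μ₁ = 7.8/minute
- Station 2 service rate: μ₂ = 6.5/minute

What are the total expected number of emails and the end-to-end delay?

By Jackson's theorem, each station behaves as independent M/M/1.
Station 1: ρ₁ = 3.1/7.8 = 0.3974, L₁ = ρ₁/(1-ρ₁) = λ/(μ₁-λ) = 3.1/4.70 = 0.65957
Station 2: ρ₂ = 3.1/6.5 = 0.4769, L₂ = ρ₂/(1-ρ₂) = λ/(μ₂-λ) = 3.1/3.40 = 0.91176
Total: L = L₁ + L₂ = 0.65957 + 0.91176 = 1.5713
W = L/λ = 1.5713/3.1 = 0.5069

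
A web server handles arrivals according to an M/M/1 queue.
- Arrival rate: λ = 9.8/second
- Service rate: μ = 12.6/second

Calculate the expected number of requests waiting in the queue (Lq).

ρ = λ/μ = 9.8/12.6 = 0.7778
For M/M/1: Lq = λ²/(μ(μ-λ))
Lq = 96.04/(12.6 × 2.80)
Lq = 2.7222 requests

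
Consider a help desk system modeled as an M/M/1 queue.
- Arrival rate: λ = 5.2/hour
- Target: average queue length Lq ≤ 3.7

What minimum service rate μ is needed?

For M/M/1: Lq = λ²/(μ(μ-λ))
Need Lq ≤ 3.7, i.e. μ(μ-λ) ≥ λ²/3.7
μ² - 5.2μ - 27.04/3.7 ≥ 0  →  μ² - 5.2μ - 7.3081 ≥ 0
Quadratic formula (positive root): μ = [λ + √(λ² + 4×7.3081)]/2
Discriminant: 27.04 + 4×7.3081 = 56.2724, √56.2724 = 7.5015
μ ≥ (5.2 + 7.5015)/2 = 6.3507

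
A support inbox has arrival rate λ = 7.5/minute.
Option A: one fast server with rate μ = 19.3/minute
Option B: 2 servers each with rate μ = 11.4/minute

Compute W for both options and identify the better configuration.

Option A: single server μ = 19.3 (M/M/1)
  ρ_A = 7.5/19.3 = 0.3886
  W_A = 1/(μ-λ) = 1/(19.3-7.5) = 1/11.80 = 0.08475

Option B: 2 servers μ = 11.4 (M/M/2)
  ρ_B = λ/(cμ) = 7.5/(2×11.4) = 0.3289
  Offered load a = λ/μ = cρ = 7.5/11.4 = 0.6579
  P₀ = [ Σₙ₌₀^1 aⁿ/n! + a^2/(2!(1-ρ)) ]⁻¹
  Σ = a^0/0! + a^1/1! = 1.0000 + 0.6579 = 1.6579
  a^2/(2!(1-ρ)) = 0.4328/(2 × 0.6711) = 0.3225
  P₀ = 1/(1.65789 + 0.322497) = 0.5050
  Lq = P₀·a^2·ρ / (2!(1-ρ)²) = 0.50495 × 0.43283 × 0.32895 / (2 × 0.45031) = 0.07983
  Wq_B = Lq/λ = 0.07983/7.5 = 0.01064
  W_B = Wq_B + 1/μ = 0.01064 + 0.08772 = 0.09836

Since W_A = 0.08475 < W_B = 0.09836, Option A (single fast server) has the shorter time in system.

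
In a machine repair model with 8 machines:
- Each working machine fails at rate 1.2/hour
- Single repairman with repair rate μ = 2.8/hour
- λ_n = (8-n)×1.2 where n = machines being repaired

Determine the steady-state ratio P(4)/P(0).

P(4)/P(0) = ∏_{i=0}^{4-1} λ_i/μ_{i+1}
= (8-0)×1.2/2.8 × (8-1)×1.2/2.8 × (8-2)×1.2/2.8 × (8-3)×1.2/2.8
= 56.6764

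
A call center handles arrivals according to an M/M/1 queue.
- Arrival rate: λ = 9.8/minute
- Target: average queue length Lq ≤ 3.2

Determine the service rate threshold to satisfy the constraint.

For M/M/1: Lq = λ²/(μ(μ-λ))
Need Lq ≤ 3.2, i.e. μ(μ-λ) ≥ λ²/3.2
μ² - 9.8μ - 96.04/3.2 ≥ 0  →  μ² - 9.8μ - 30.0125 ≥ 0
Quadratic formula (positive root): μ = [λ + √(λ² + 4×30.0125)]/2
Discriminant: 96.04 + 4×30.0125 = 216.0900, √216.0900 = 14.7000
μ ≥ (9.8 + 14.7000)/2 = 12.2500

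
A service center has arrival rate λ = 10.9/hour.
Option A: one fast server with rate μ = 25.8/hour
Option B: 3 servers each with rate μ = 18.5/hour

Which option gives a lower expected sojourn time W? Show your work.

Option A: single server μ = 25.8 (M/M/1)
  ρ_A = 10.9/25.8 = 0.4225
  W_A = 1/(μ-λ) = 1/(25.8-10.9) = 1/14.90 = 0.06711

Option B: 3 servers μ = 18.5 (M/M/3)
  ρ_B = λ/(cμ) = 10.9/(3×18.5) = 0.1964
  Offered load a = λ/μ = cρ = 10.9/18.5 = 0.5892
  P₀ = [ Σₙ₌₀^2 aⁿ/n! + a^3/(3!(1-ρ)) ]⁻¹
  Σ = a^0/0! + a^1/1! + a^2/2! = 1.0000 + 0.5892 + 0.1736 = 1.7628
  a^3/(3!(1-ρ)) = 0.20453/(6 × 0.80360) = 0.04242
  P₀ = 1/(1.76276 + 0.0424201) = 0.5540
  Lq = P₀·a^3·ρ / (3!(1-ρ)²) = 0.55396 × 0.20453 × 0.19640 / (6 × 0.64578) = 0.005743
  Wq_B = Lq/λ = 0.005743/10.9 = 0.0005269
  W_B = Wq_B + 1/μ = 0.0005269 + 0.05405 = 0.05458

Since W_B = 0.05458 < W_A = 0.06711, Option B (multiple servers) has the shorter time in system.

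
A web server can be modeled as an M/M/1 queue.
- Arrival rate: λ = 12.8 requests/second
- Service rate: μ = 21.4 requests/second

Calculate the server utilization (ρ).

Server utilization: ρ = λ/μ
ρ = 12.8/21.4 = 0.5981
The server is busy 59.81% of the time.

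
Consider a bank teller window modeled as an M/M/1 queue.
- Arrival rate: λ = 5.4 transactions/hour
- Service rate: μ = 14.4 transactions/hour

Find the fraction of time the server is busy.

Server utilization: ρ = λ/μ
ρ = 5.4/14.4 = 0.3750
The server is busy 37.50% of the time.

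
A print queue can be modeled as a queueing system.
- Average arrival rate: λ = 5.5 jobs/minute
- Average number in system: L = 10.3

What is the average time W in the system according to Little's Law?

Little's Law: L = λW, so W = L/λ
W = 10.3/5.5 = 1.8727 minutes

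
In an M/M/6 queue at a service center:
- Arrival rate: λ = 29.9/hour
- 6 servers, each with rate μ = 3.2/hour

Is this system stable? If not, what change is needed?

Stability requires ρ = λ/(cμ) < 1
ρ = 29.9/(6 × 3.2) = 29.9/19.20 = 1.5573
Since 1.5573 ≥ 1, the system is UNSTABLE.
Need c > λ/μ = 29.9/3.2 = 9.34.
Minimum servers needed: c = 10.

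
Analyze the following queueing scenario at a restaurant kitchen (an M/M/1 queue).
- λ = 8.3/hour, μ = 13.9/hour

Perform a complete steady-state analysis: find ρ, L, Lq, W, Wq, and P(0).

Step 1: ρ = λ/μ = 8.3/13.9 = 0.5971
Step 2: L = λ/(μ-λ) = 8.3/5.60 = 1.4821
Step 3: Lq = λ²/(μ(μ-λ)) = 68.89/(13.9×5.60) = 0.8850
Step 4: W = 1/(μ-λ) = 1/5.60 = 0.17857
Step 5: Wq = λ/(μ(μ-λ)) = 8.3/(13.9×5.60) = 0.1066
Step 6: P(0) = 1-ρ = 0.4029
Verify: L = λW = 8.3×0.17857 = 1.4821 ✔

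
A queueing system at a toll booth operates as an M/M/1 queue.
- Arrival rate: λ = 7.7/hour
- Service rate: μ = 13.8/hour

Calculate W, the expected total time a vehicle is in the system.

First, compute utilization: ρ = λ/μ = 7.7/13.8 = 0.5580
For M/M/1: W = 1/(μ-λ)
W = 1/(13.8-7.7) = 1/6.10
W = 0.1639 hours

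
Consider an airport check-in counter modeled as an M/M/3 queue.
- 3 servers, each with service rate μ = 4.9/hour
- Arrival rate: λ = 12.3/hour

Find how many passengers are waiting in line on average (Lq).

Traffic intensity: ρ = λ/(cμ) = 12.3/(3×4.9) = 0.8367
Since ρ = 0.8367 < 1, system is stable.
Offered load a = λ/μ = cρ = 12.3/4.9 = 2.5102
P₀ = [ Σₙ₌₀^2 aⁿ/n! + a^3/(3!(1-ρ)) ]⁻¹
Σ = a^0/0! + a^1/1! + a^2/2! = 1.0000 + 2.5102 + 3.1506 = 6.6608
a^3/(3!(1-ρ)) = 15.81711/(6 × 0.1632653) = 16.1466
P₀ = 1/(6.6608 + 16.1466) = 0.04385
Lq = P₀·a^3·ρ / (3!(1-ρ)²) = 0.0438454 × 15.8171 × 0.836735 / (6 × 0.0266556) = 3.6283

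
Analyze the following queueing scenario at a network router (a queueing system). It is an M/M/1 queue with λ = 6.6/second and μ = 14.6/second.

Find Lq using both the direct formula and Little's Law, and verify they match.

Method 1 (direct): Lq = λ²/(μ(μ-λ)) = 43.56/(14.6 × 8.00) = 0.3729

Method 2 (Little's Law):
W = 1/(μ-λ) = 1/8.00 = 0.12500
Wq = W - 1/μ = 0.12500 - 0.068493 = 0.056507
Lq = λWq = 6.6 × 0.056507 = 0.3729 ✔ (matches Method 1)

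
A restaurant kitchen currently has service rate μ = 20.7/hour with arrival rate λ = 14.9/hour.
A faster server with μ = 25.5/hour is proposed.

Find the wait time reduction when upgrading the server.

System 1: ρ₁ = 14.9/20.7 = 0.7198, W₁ = 1/(20.7-14.9) = 0.1724
System 2: ρ₂ = 14.9/25.5 = 0.5843, W₂ = 1/(25.5-14.9) = 0.09434
Improvement: (W₁-W₂)/W₁ = (0.1724-0.09434)/0.1724 = 45.28%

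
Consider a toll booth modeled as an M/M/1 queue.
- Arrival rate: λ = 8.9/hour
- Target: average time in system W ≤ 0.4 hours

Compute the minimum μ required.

For M/M/1: W = 1/(μ-λ)
Need W ≤ 0.4, so 1/(μ-λ) ≤ 0.4
μ - λ ≥ 1/0.4 = 2.5000
μ ≥ 8.9 + 2.5000 = 11.4000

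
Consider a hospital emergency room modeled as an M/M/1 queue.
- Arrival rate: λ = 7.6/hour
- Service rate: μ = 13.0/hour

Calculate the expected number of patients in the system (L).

ρ = λ/μ = 7.6/13.0 = 0.5846
For M/M/1: L = λ/(μ-λ)
L = 7.6/(13.0-7.6) = 7.6/5.40
L = 1.4074 patients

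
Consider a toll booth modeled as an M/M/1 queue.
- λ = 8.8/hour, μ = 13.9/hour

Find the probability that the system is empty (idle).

ρ = λ/μ = 8.8/13.9 = 0.6331
P(0) = 1 - ρ = 1 - 0.6331 = 0.3669
The server is idle 36.69% of the time.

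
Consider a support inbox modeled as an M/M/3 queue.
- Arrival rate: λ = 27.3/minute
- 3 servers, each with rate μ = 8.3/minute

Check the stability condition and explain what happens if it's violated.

Stability requires ρ = λ/(cμ) < 1
ρ = 27.3/(3 × 8.3) = 27.3/24.90 = 1.0964
Since 1.0964 ≥ 1, the system is UNSTABLE.
Need c > λ/μ = 27.3/8.3 = 3.29.
Minimum servers needed: c = 4.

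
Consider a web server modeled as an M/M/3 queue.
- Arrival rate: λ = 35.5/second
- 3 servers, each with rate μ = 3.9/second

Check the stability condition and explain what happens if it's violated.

Stability requires ρ = λ/(cμ) < 1
ρ = 35.5/(3 × 3.9) = 35.5/11.70 = 3.0342
Since 3.0342 ≥ 1, the system is UNSTABLE.
Need c > λ/μ = 35.5/3.9 = 9.10.
Minimum servers needed: c = 10.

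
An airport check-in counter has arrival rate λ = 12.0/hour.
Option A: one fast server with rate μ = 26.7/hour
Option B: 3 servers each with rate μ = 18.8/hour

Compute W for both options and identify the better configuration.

Option A: single server μ = 26.7 (M/M/1)
  ρ_A = 12.0/26.7 = 0.4494
  W_A = 1/(μ-λ) = 1/(26.7-12.0) = 1/14.70 = 0.06803

Option B: 3 servers μ = 18.8 (M/M/3)
  ρ_B = λ/(cμ) = 12.0/(3×18.8) = 0.2128
  Offered load a = λ/μ = cρ = 12.0/18.8 = 0.6383
  P₀ = [ Σₙ₌₀^2 aⁿ/n! + a^3/(3!(1-ρ)) ]⁻¹
  Σ = a^0/0! + a^1/1! + a^2/2! = 1.0000 + 0.6383 + 0.2037 = 1.8420
  a^3/(3!(1-ρ)) = 0.26006/(6 × 0.78723) = 0.05506
  P₀ = 1/(1.8420 + 0.05506) = 0.5271
  Lq = P₀·a^3·ρ / (3!(1-ρ)²) = 0.52713 × 0.26006 × 0.21277 / (6 × 0.61974) = 0.007844
  Wq_B = Lq/λ = 0.00784387/12.0 = 0.000653656
  W_B = Wq_B + 1/μ = 0.000653656 + 0.0531915 = 0.05385

Since W_B = 0.05385 < W_A = 0.06803, Option B (multiple servers) has the shorter time in system.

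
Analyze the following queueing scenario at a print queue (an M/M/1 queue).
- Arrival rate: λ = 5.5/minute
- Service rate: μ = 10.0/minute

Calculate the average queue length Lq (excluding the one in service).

ρ = λ/μ = 5.5/10.0 = 0.5500
For M/M/1: Lq = λ²/(μ(μ-λ))
Lq = 30.25/(10.0 × 4.50)
Lq = 0.6722 jobs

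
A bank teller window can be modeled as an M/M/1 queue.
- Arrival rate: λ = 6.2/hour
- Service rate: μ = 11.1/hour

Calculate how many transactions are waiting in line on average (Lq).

ρ = λ/μ = 6.2/11.1 = 0.5586
For M/M/1: Lq = λ²/(μ(μ-λ))
Lq = 38.44/(11.1 × 4.90)
Lq = 0.7067 transactions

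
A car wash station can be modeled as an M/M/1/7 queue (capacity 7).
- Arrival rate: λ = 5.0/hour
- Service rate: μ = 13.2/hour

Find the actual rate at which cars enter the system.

ρ = λ/μ = 5.0/13.2 = 0.378788
P₀ = (1-ρ)/(1-ρ^(K+1)) = (1-0.378788)/(1-0.378788^8) = 0.62121/0.99958 = 0.6215
P_K = P₀×ρ^K = 0.621475 × 0.378788^7 = 0.621475 × 0.00111885 = 0.0006953
λ_eff = λ(1-P_K) = 5.0 × (1 - 0.0006953) = 5.0 × 0.9993 = 4.9965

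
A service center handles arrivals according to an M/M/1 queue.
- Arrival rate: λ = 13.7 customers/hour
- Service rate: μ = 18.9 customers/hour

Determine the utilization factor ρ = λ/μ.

Server utilization: ρ = λ/μ
ρ = 13.7/18.9 = 0.7249
The server is busy 72.49% of the time.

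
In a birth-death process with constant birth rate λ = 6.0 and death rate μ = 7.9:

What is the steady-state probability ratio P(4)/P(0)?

For constant rates: P(n)/P(0) = (λ/μ)^n
P(4)/P(0) = (6.0/7.9)^4 = 0.7595^4 = 0.3327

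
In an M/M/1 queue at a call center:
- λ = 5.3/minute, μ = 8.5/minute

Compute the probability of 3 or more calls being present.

ρ = λ/μ = 5.3/8.5 = 0.6235
P(N ≥ n) = ρⁿ
P(N ≥ 3) = 0.6235^3
P(N ≥ 3) = 0.2424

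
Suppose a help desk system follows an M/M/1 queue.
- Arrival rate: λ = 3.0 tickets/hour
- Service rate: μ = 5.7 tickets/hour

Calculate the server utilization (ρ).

Server utilization: ρ = λ/μ
ρ = 3.0/5.7 = 0.5263
The server is busy 52.63% of the time.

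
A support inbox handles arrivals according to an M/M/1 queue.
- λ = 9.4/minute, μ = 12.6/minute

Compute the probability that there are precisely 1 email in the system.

ρ = λ/μ = 9.4/12.6 = 0.7460
P(n) = (1-ρ)ρⁿ
P(1) = (1-0.7460) × 0.7460^1
P(1) = 0.2540 × 0.7460
P(1) = 0.1895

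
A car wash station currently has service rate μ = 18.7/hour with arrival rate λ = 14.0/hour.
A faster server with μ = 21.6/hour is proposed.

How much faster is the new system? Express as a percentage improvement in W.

System 1: ρ₁ = 14.0/18.7 = 0.7487, W₁ = 1/(18.7-14.0) = 0.2128
System 2: ρ₂ = 14.0/21.6 = 0.6481, W₂ = 1/(21.6-14.0) = 0.1316
Improvement: (W₁-W₂)/W₁ = (0.2128-0.1316)/0.2128 = 38.16%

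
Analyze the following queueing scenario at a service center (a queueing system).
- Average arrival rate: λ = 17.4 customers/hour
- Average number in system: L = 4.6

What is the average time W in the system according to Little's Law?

Little's Law: L = λW, so W = L/λ
W = 4.6/17.4 = 0.2644 hours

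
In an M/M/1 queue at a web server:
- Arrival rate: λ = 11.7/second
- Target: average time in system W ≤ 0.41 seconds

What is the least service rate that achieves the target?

For M/M/1: W = 1/(μ-λ)
Need W ≤ 0.41, so 1/(μ-λ) ≤ 0.41
μ - λ ≥ 1/0.41 = 2.4390
μ ≥ 11.7 + 2.4390 = 14.1390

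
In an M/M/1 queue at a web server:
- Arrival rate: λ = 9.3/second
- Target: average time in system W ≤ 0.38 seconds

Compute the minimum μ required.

For M/M/1: W = 1/(μ-λ)
Need W ≤ 0.38, so 1/(μ-λ) ≤ 0.38
μ - λ ≥ 1/0.38 = 2.6316
μ ≥ 9.3 + 2.6316 = 11.9316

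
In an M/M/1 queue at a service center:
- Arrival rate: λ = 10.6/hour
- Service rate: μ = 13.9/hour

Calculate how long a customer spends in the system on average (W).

First, compute utilization: ρ = λ/μ = 10.6/13.9 = 0.7626
For M/M/1: W = 1/(μ-λ)
W = 1/(13.9-10.6) = 1/3.30
W = 0.3030 hours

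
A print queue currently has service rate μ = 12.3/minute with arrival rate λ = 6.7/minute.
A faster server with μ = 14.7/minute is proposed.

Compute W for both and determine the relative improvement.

System 1: ρ₁ = 6.7/12.3 = 0.5447, W₁ = 1/(12.3-6.7) = 0.17857
System 2: ρ₂ = 6.7/14.7 = 0.4558, W₂ = 1/(14.7-6.7) = 0.12500
Improvement: (W₁-W₂)/W₁ = (0.17857-0.12500)/0.17857 = 30.00%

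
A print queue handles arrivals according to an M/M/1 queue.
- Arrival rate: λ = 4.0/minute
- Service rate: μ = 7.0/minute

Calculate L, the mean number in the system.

ρ = λ/μ = 4.0/7.0 = 0.5714
For M/M/1: L = λ/(μ-λ)
L = 4.0/(7.0-4.0) = 4.0/3.00
L = 1.3333 jobs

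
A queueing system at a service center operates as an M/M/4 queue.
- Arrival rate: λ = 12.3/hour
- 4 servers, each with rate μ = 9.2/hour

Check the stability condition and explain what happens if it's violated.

Stability requires ρ = λ/(cμ) < 1
ρ = 12.3/(4 × 9.2) = 12.3/36.80 = 0.3342
Since 0.3342 < 1, the system is STABLE.
The servers are busy 33.42% of the time.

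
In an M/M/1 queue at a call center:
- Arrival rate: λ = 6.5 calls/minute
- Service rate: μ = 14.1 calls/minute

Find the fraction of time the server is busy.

Server utilization: ρ = λ/μ
ρ = 6.5/14.1 = 0.4610
The server is busy 46.10% of the time.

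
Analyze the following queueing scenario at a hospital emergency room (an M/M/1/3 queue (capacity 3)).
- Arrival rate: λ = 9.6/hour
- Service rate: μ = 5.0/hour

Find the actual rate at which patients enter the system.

ρ = λ/μ = 9.6/5.0 = 1.9200
P₀ = (1-ρ)/(1-ρ^(K+1)) = (1-1.9200)/(1-1.9200^4) = -0.9200/-12.5895 = 0.07308
P_K = P₀×ρ^K = 0.073077 × 1.9200^3 = 0.073077 × 7.0779 = 0.5172
λ_eff = λ(1-P_K) = 9.6 × (1 - 0.51723) = 9.6 × 0.48277 = 4.6346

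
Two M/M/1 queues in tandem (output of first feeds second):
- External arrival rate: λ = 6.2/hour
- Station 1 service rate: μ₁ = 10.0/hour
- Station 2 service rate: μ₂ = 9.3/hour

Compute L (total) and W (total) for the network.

By Jackson's theorem, each station behaves as independent M/M/1.
Station 1: ρ₁ = 6.2/10.0 = 0.6200, L₁ = ρ₁/(1-ρ₁) = λ/(μ₁-λ) = 6.2/3.80 = 1.6316
Station 2: ρ₂ = 6.2/9.3 = 0.6667, L₂ = ρ₂/(1-ρ₂) = λ/(μ₂-λ) = 6.2/3.10 = 2.0000
Total: L = L₁ + L₂ = 1.6316 + 2.0000 = 3.6316
W = L/λ = 3.6316/6.2 = 0.5857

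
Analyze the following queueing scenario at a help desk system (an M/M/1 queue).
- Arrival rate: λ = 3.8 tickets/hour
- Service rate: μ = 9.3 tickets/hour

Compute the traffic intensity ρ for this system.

Server utilization: ρ = λ/μ
ρ = 3.8/9.3 = 0.4086
The server is busy 40.86% of the time.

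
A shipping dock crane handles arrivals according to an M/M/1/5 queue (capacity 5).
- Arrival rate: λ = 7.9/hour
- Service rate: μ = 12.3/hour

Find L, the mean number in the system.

ρ = λ/μ = 7.9/12.3 = 0.64228
P₀ = (1-ρ)/(1-ρ^(K+1)) = (1-0.64228)/(1-0.64228^6) = 0.3577/0.9298 = 0.3847
P_K = P₀×ρ^K = 0.3847 × 0.64228^5 = 0.3847 × 0.1093 = 0.04205
L = ρ[1 - (K+1)ρ^K + Kρ^(K+1)] / [(1-ρ)(1-ρ^(K+1))]
L = 0.64228 × (1 - 6×0.1093 + 5×0.07020) / ((1 - 0.64228) × (1 - 0.07020)) = 1.3425 containers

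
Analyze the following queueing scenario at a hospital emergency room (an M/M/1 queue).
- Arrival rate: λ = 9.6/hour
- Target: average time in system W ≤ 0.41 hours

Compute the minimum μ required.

For M/M/1: W = 1/(μ-λ)
Need W ≤ 0.41, so 1/(μ-λ) ≤ 0.41
μ - λ ≥ 1/0.41 = 2.4390
μ ≥ 9.6 + 2.4390 = 12.0390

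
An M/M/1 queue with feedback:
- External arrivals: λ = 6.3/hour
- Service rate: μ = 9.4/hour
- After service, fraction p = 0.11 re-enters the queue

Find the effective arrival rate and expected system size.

Effective arrival rate: λ_eff = λ/(1-p) = 6.3/(1-0.11) = 6.3/0.89 = 7.0787
ρ = λ_eff/μ = 7.0787/9.4 = 0.75305
L = ρ/(1-ρ) = 0.75305/(1-0.75305) = 3.0494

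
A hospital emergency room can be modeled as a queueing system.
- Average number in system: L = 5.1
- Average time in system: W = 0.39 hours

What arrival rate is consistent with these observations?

Little's Law: L = λW, so λ = L/W
λ = 5.1/0.39 = 13.0769 patients/hour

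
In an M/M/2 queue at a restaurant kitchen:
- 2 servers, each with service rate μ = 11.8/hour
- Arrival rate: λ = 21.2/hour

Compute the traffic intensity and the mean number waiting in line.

Traffic intensity: ρ = λ/(cμ) = 21.2/(2×11.8) = 0.8983
Since ρ = 0.8983 < 1, system is stable.
Offered load a = λ/μ = cρ = 21.2/11.8 = 1.7966
P₀ = [ Σₙ₌₀^1 aⁿ/n! + a^2/(2!(1-ρ)) ]⁻¹
Σ = a^0/0! + a^1/1! = 1.0000 + 1.7966 = 2.7966
a^2/(2!(1-ρ)) = 3.22781/(2 × 0.101695) = 15.8701
P₀ = 1/(2.7966 + 15.8701) = 0.05357
Lq = P₀·a^2·ρ / (2!(1-ρ)²) = 0.0535714 × 3.22781 × 0.898305 / (2 × 0.0103419) = 7.5099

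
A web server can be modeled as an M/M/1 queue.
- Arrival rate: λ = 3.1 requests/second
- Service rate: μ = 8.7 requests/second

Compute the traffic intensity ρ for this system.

Server utilization: ρ = λ/μ
ρ = 3.1/8.7 = 0.3563
The server is busy 35.63% of the time.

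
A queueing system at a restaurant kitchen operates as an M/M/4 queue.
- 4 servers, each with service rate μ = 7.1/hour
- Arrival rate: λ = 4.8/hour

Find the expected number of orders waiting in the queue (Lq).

Traffic intensity: ρ = λ/(cμ) = 4.8/(4×7.1) = 0.1690
Since ρ = 0.1690 < 1, system is stable.
Offered load a = λ/μ = cρ = 4.8/7.1 = 0.6761
P₀ = [ Σₙ₌₀^3 aⁿ/n! + a^4/(4!(1-ρ)) ]⁻¹
Σ = a^0/0! + a^1/1! + a^2/2! + a^3/3! = 1.0000 + 0.6761 + 0.2285 + 0.05150 = 1.9561
a^4/(4!(1-ρ)) = 0.2089/(24 × 0.8310) = 0.01047
P₀ = 1/(1.9561 + 0.01047) = 0.5085
Lq = P₀·a^4·ρ / (4!(1-ρ)²) = 0.5085 × 0.2089 × 0.1690 / (24 × 0.6905) = 0.001083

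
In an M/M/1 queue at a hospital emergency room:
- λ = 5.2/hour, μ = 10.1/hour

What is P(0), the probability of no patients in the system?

ρ = λ/μ = 5.2/10.1 = 0.5149
P(0) = 1 - ρ = 1 - 0.5149 = 0.4851
The server is idle 48.51% of the time.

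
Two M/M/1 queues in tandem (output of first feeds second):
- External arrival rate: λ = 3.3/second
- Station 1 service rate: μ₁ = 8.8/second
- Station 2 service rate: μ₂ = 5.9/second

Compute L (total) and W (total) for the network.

By Jackson's theorem, each station behaves as independent M/M/1.
Station 1: ρ₁ = 3.3/8.8 = 0.3750, L₁ = ρ₁/(1-ρ₁) = λ/(μ₁-λ) = 3.3/5.50 = 0.6000
Station 2: ρ₂ = 3.3/5.9 = 0.5593, L₂ = ρ₂/(1-ρ₂) = λ/(μ₂-λ) = 3.3/2.60 = 1.2692
Total: L = L₁ + L₂ = 0.6000 + 1.2692 = 1.8692
W = L/λ = 1.8692/3.3 = 0.5664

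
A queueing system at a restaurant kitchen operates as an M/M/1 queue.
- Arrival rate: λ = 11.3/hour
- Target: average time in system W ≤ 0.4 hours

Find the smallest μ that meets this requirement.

For M/M/1: W = 1/(μ-λ)
Need W ≤ 0.4, so 1/(μ-λ) ≤ 0.4
μ - λ ≥ 1/0.4 = 2.5000
μ ≥ 11.3 + 2.5000 = 13.8000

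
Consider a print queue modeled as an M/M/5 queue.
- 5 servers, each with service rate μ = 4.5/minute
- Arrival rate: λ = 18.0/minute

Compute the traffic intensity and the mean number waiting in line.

Traffic intensity: ρ = λ/(cμ) = 18.0/(5×4.5) = 0.8000
Since ρ = 0.8000 < 1, system is stable.
Offered load a = λ/μ = cρ = 18.0/4.5 = 4.0000
P₀ = [ Σₙ₌₀^4 aⁿ/n! + a^5/(5!(1-ρ)) ]⁻¹
Σ = a^0/0! + a^1/1! + a^2/2! + a^3/3! + a^4/4! = 1.000000 + 4.000000 + 8.000000 + 10.66667 + 10.66667 = 34.3333
a^5/(5!(1-ρ)) = 1024.0000/(120 × 0.2000) = 42.6667
P₀ = 1/(34.3333 + 42.6667) = 0.01299
Lq = P₀·a^5·ρ / (5!(1-ρ)²) = 0.012987013 × 1024.0000 × 0.80000000 / (120 × 0.040000000) = 2.2165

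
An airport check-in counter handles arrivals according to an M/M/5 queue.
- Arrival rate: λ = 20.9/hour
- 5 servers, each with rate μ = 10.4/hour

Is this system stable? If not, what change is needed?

Stability requires ρ = λ/(cμ) < 1
ρ = 20.9/(5 × 10.4) = 20.9/52.00 = 0.4019
Since 0.4019 < 1, the system is STABLE.
The servers are busy 40.19% of the time.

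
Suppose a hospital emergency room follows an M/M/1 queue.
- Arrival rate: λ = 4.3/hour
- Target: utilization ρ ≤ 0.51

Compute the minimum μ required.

ρ = λ/μ, so μ = λ/ρ
μ ≥ 4.3/0.51 = 8.4314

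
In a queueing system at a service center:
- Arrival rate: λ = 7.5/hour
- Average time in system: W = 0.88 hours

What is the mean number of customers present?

Little's Law: L = λW
L = 7.5 × 0.88 = 6.6000 customers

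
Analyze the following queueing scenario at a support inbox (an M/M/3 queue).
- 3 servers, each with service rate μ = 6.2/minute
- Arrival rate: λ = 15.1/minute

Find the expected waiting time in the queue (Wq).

Traffic intensity: ρ = λ/(cμ) = 15.1/(3×6.2) = 0.8118
Since ρ = 0.8118 < 1, system is stable.
Offered load a = λ/μ = cρ = 15.1/6.2 = 2.4355
P₀ = [ Σₙ₌₀^2 aⁿ/n! + a^3/(3!(1-ρ)) ]⁻¹
Σ = a^0/0! + a^1/1! + a^2/2! = 1.0000 + 2.4355 + 2.9658 = 6.4013
a^3/(3!(1-ρ)) = 14.4463/(6 × 0.188172) = 12.7953
P₀ = 1/(6.4013 + 12.7953) = 0.05209
Lq = P₀·a^3·ρ / (3!(1-ρ)²) = 0.05209271 × 14.44627 × 0.8118280 / (6 × 0.03540872) = 2.8756
Wq = Lq/λ = 2.8756/15.1 = 0.1904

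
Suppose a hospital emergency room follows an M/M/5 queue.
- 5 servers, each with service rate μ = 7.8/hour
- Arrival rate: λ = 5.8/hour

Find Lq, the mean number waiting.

Traffic intensity: ρ = λ/(cμ) = 5.8/(5×7.8) = 0.1487
Since ρ = 0.1487 < 1, system is stable.
Offered load a = λ/μ = cρ = 5.8/7.8 = 0.7436
P₀ = [ Σₙ₌₀^4 aⁿ/n! + a^5/(5!(1-ρ)) ]⁻¹
Σ = a^0/0! + a^1/1! + a^2/2! + a^3/3! + a^4/4! = 1.0000 + 0.74359 + 0.27646 + 0.068525 + 0.012739 = 2.1013
a^5/(5!(1-ρ)) = 0.2273/(120 × 0.8513) = 0.002225
P₀ = 1/(2.1013 + 0.002225) = 0.4754
Lq = P₀·a^5·ρ / (5!(1-ρ)²) = 0.4754 × 0.2273 × 0.1487 / (120 × 0.7247) = 0.0001848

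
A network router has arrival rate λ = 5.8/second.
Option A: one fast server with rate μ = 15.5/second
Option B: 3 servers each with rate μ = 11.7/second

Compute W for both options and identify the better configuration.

Option A: single server μ = 15.5 (M/M/1)
  ρ_A = 5.8/15.5 = 0.3742
  W_A = 1/(μ-λ) = 1/(15.5-5.8) = 1/9.70 = 0.1031

Option B: 3 servers μ = 11.7 (M/M/3)
  ρ_B = λ/(cμ) = 5.8/(3×11.7) = 0.1652
  Offered load a = λ/μ = cρ = 5.8/11.7 = 0.4957
  P₀ = [ Σₙ₌₀^2 aⁿ/n! + a^3/(3!(1-ρ)) ]⁻¹
  Σ = a^0/0! + a^1/1! + a^2/2! = 1.0000 + 0.4957 + 0.1229 = 1.6186
  a^3/(3!(1-ρ)) = 0.1218/(6 × 0.8348) = 0.02432
  P₀ = 1/(1.6186 + 0.02432) = 0.6087
  Lq = P₀·a^3·ρ / (3!(1-ρ)²) = 0.60867 × 0.12182 × 0.16524 / (6 × 0.69682) = 0.002931
  Wq_B = Lq/λ = 0.002931/5.8 = 0.0005053
  W_B = Wq_B + 1/μ = 0.0005053 + 0.08547 = 0.08598

Since W_B = 0.08598 < W_A = 0.1031, Option B (multiple servers) has the shorter time in system.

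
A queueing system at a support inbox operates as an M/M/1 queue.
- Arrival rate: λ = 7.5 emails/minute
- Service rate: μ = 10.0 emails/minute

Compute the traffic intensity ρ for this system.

Server utilization: ρ = λ/μ
ρ = 7.5/10.0 = 0.7500
The server is busy 75.00% of the time.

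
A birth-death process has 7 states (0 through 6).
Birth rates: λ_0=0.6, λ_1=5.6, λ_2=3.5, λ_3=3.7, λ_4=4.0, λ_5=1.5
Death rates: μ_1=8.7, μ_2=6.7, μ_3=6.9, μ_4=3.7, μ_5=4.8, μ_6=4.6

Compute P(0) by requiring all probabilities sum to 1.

Ratios P(n)/P(0) = (λ₀···λₙ₋₁)/(μ₁···μₙ):
P(1)/P(0) = (0.6)/(8.7) = 0.06897
P(2)/P(0) = (0.6×5.6)/(8.7×6.7) = 0.05764
P(3)/P(0) = (0.6×5.6×3.5)/(8.7×6.7×6.9) = 0.02924
P(4)/P(0) = (0.6×5.6×3.5×3.7)/(8.7×6.7×6.9×3.7) = 0.02924
P(5)/P(0) = (0.6×5.6×3.5×3.7×4.0)/(8.7×6.7×6.9×3.7×4.8) = 0.02437
P(6)/P(0) = (0.6×5.6×3.5×3.7×4.0×1.5)/(8.7×6.7×6.9×3.7×4.8×4.6) = 0.007945

Normalization: ∑ P(n) = 1
P(0) × (1.0000 + 0.06897 + 0.05764 + 0.02924 + 0.02924 + 0.02437 + 0.007945) = 1
P(0) × 1.2174 = 1
P(0) = 1/1.2174 = 0.8214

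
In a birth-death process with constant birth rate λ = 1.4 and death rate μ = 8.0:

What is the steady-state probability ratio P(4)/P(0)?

For constant rates: P(n)/P(0) = (λ/μ)^n
P(4)/P(0) = (1.4/8.0)^4 = 0.1750^4 = 0.0009379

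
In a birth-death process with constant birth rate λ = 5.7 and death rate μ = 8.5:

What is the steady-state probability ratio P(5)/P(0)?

For constant rates: P(n)/P(0) = (λ/μ)^n
P(5)/P(0) = (5.7/8.5)^5 = 0.6706^5 = 0.1356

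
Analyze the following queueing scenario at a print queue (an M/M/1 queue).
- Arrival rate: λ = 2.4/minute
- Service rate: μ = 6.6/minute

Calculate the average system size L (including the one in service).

ρ = λ/μ = 2.4/6.6 = 0.3636
For M/M/1: L = λ/(μ-λ)
L = 2.4/(6.6-2.4) = 2.4/4.20
L = 0.5714 jobs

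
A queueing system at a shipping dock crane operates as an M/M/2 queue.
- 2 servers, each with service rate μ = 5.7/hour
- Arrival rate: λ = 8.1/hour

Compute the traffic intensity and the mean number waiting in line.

Traffic intensity: ρ = λ/(cμ) = 8.1/(2×5.7) = 0.7105
Since ρ = 0.7105 < 1, system is stable.
Offered load a = λ/μ = cρ = 8.1/5.7 = 1.4211
P₀ = [ Σₙ₌₀^1 aⁿ/n! + a^2/(2!(1-ρ)) ]⁻¹
Σ = a^0/0! + a^1/1! = 1.0000 + 1.4211 = 2.4211
a^2/(2!(1-ρ)) = 2.01939/(2 × 0.289474) = 3.4880
P₀ = 1/(2.4211 + 3.4880) = 0.1692
Lq = P₀·a^2·ρ / (2!(1-ρ)²) = 0.16923 × 2.0194 × 0.71053 / (2 × 0.083795) = 1.4489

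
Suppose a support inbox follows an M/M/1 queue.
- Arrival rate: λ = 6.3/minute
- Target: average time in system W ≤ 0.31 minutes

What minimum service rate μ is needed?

For M/M/1: W = 1/(μ-λ)
Need W ≤ 0.31, so 1/(μ-λ) ≤ 0.31
μ - λ ≥ 1/0.31 = 3.2258
μ ≥ 6.3 + 3.2258 = 9.5258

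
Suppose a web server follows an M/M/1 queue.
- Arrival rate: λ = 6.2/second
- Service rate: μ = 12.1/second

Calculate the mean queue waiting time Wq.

First, compute utilization: ρ = λ/μ = 6.2/12.1 = 0.5124
For M/M/1: Wq = λ/(μ(μ-λ))
Wq = 6.2/(12.1 × (12.1-6.2))
Wq = 6.2/(12.1 × 5.90)
Wq = 0.08685 seconds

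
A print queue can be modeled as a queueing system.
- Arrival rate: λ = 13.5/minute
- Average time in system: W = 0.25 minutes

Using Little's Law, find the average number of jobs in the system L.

Little's Law: L = λW
L = 13.5 × 0.25 = 3.3750 jobs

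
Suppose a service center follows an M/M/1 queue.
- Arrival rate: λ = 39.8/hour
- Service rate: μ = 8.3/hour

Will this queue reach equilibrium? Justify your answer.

Stability requires ρ = λ/(cμ) < 1
ρ = 39.8/(1 × 8.3) = 39.8/8.30 = 4.7952
Since 4.7952 ≥ 1, the system is UNSTABLE.
Queue grows without bound. Need μ > λ = 39.8.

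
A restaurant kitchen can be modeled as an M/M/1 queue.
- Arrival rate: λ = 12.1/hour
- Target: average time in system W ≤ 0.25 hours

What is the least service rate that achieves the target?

For M/M/1: W = 1/(μ-λ)
Need W ≤ 0.25, so 1/(μ-λ) ≤ 0.25
μ - λ ≥ 1/0.25 = 4.0000
μ ≥ 12.1 + 4.0000 = 16.1000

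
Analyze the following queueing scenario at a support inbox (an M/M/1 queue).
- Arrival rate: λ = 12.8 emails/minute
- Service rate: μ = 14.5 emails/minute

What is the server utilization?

Server utilization: ρ = λ/μ
ρ = 12.8/14.5 = 0.8828
The server is busy 88.28% of the time.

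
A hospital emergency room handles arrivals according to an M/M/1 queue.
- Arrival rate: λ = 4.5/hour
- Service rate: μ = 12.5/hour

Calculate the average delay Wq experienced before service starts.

First, compute utilization: ρ = λ/μ = 4.5/12.5 = 0.3600
For M/M/1: Wq = λ/(μ(μ-λ))
Wq = 4.5/(12.5 × (12.5-4.5))
Wq = 4.5/(12.5 × 8.00)
Wq = 0.04500 hours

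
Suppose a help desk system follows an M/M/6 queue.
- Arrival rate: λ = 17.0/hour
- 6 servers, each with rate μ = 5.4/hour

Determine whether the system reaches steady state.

Stability requires ρ = λ/(cμ) < 1
ρ = 17.0/(6 × 5.4) = 17.0/32.40 = 0.5247
Since 0.5247 < 1, the system is STABLE.
The servers are busy 52.47% of the time.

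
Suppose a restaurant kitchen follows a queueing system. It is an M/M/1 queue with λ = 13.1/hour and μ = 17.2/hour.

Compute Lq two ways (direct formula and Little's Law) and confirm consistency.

Method 1 (direct): Lq = λ²/(μ(μ-λ)) = 171.61/(17.2 × 4.10) = 2.4335

Method 2 (Little's Law):
W = 1/(μ-λ) = 1/4.10 = 0.2439
Wq = W - 1/μ = 0.2439 - 0.05814 = 0.18576
Lq = λWq = 13.1 × 0.18576 = 2.4335 ✔ (matches Method 1)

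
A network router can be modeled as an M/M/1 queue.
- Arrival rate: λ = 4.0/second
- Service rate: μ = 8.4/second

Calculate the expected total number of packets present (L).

ρ = λ/μ = 4.0/8.4 = 0.4762
For M/M/1: L = λ/(μ-λ)
L = 4.0/(8.4-4.0) = 4.0/4.40
L = 0.9091 packets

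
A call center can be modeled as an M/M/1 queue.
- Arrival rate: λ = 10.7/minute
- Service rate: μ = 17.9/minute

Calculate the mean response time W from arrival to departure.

First, compute utilization: ρ = λ/μ = 10.7/17.9 = 0.5978
For M/M/1: W = 1/(μ-λ)
W = 1/(17.9-10.7) = 1/7.20
W = 0.1389 minutes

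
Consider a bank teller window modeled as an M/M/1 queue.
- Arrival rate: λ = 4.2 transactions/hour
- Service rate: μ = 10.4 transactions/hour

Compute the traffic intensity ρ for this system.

Server utilization: ρ = λ/μ
ρ = 4.2/10.4 = 0.4038
The server is busy 40.38% of the time.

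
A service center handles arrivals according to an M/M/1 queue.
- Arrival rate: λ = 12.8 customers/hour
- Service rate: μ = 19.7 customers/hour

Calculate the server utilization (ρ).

Server utilization: ρ = λ/μ
ρ = 12.8/19.7 = 0.6497
The server is busy 64.97% of the time.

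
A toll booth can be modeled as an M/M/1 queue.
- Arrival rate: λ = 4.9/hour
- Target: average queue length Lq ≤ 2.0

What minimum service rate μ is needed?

For M/M/1: Lq = λ²/(μ(μ-λ))
Need Lq ≤ 2.0, i.e. μ(μ-λ) ≥ λ²/2.0
μ² - 4.9μ - 24.01/2.0 ≥ 0  →  μ² - 4.9μ - 12.0050 ≥ 0
Quadratic formula (positive root): μ = [λ + √(λ² + 4×12.0050)]/2
Discriminant: 24.01 + 4×12.0050 = 72.0300, √72.0300 = 8.4870
μ ≥ (4.9 + 8.4870)/2 = 6.6935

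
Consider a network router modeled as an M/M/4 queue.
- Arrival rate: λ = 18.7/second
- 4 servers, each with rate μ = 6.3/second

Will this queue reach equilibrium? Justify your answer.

Stability requires ρ = λ/(cμ) < 1
ρ = 18.7/(4 × 6.3) = 18.7/25.20 = 0.7421
Since 0.7421 < 1, the system is STABLE.
The servers are busy 74.21% of the time.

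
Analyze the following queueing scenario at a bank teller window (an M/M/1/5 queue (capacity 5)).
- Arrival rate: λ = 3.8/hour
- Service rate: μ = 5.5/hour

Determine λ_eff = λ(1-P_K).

ρ = λ/μ = 3.8/5.5 = 0.6909
P₀ = (1-ρ)/(1-ρ^(K+1)) = (1-0.6909)/(1-0.6909^6) = 0.3091/0.8912 = 0.3468
P_K = P₀×ρ^K = 0.34682 × 0.6909^5 = 0.34682 × 0.15743 = 0.05460
λ_eff = λ(1-P_K) = 3.8 × (1 - 0.05460) = 3.8 × 0.9454 = 3.5925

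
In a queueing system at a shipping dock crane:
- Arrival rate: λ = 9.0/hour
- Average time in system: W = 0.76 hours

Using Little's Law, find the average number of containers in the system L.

Little's Law: L = λW
L = 9.0 × 0.76 = 6.8400 containers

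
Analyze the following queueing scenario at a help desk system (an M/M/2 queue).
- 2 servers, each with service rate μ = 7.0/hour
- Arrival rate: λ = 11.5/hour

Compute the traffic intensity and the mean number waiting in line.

Traffic intensity: ρ = λ/(cμ) = 11.5/(2×7.0) = 0.8214
Since ρ = 0.8214 < 1, system is stable.
Offered load a = λ/μ = cρ = 11.5/7.0 = 1.6429
P₀ = [ Σₙ₌₀^1 aⁿ/n! + a^2/(2!(1-ρ)) ]⁻¹
Σ = a^0/0! + a^1/1! = 1.0000 + 1.6429 = 2.6429
a^2/(2!(1-ρ)) = 2.698980/(2 × 0.1785714) = 7.5571
P₀ = 1/(2.6429 + 7.5571) = 0.09804
Lq = P₀·a^2·ρ / (2!(1-ρ)²) = 0.098039 × 2.6990 × 0.82143 / (2 × 0.031888) = 3.4081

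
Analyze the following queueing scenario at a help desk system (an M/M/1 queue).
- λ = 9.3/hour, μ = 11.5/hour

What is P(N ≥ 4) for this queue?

ρ = λ/μ = 9.3/11.5 = 0.8087
P(N ≥ n) = ρⁿ
P(N ≥ 4) = 0.8087^4
P(N ≥ 4) = 0.4277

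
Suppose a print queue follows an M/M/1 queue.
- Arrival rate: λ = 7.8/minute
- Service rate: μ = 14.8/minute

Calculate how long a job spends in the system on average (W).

First, compute utilization: ρ = λ/μ = 7.8/14.8 = 0.5270
For M/M/1: W = 1/(μ-λ)
W = 1/(14.8-7.8) = 1/7.00
W = 0.1429 minutes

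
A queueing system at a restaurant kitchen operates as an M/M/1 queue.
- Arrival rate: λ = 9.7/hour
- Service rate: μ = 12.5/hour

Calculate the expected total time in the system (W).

First, compute utilization: ρ = λ/μ = 9.7/12.5 = 0.7760
For M/M/1: W = 1/(μ-λ)
W = 1/(12.5-9.7) = 1/2.80
W = 0.3571 hours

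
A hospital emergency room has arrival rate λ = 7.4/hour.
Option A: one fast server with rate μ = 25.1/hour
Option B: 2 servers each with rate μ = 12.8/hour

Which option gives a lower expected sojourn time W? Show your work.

Option A: single server μ = 25.1 (M/M/1)
  ρ_A = 7.4/25.1 = 0.2948
  W_A = 1/(μ-λ) = 1/(25.1-7.4) = 1/17.70 = 0.05650

Option B: 2 servers μ = 12.8 (M/M/2)
  ρ_B = λ/(cμ) = 7.4/(2×12.8) = 0.2891
  Offered load a = λ/μ = cρ = 7.4/12.8 = 0.5781
  P₀ = [ Σₙ₌₀^1 aⁿ/n! + a^2/(2!(1-ρ)) ]⁻¹
  Σ = a^0/0! + a^1/1! = 1.0000 + 0.5781 = 1.5781
  a^2/(2!(1-ρ)) = 0.3342/(2 × 0.7109) = 0.2351
  P₀ = 1/(1.5781 + 0.2351) = 0.5515
  Lq = P₀·a^2·ρ / (2!(1-ρ)²) = 0.55152 × 0.33423 × 0.28906 / (2 × 0.50543) = 0.05271
  Wq_B = Lq/λ = 0.052711/7.4 = 0.0071231
  W_B = Wq_B + 1/μ = 0.0071231 + 0.078125 = 0.08525

Since W_A = 0.05650 < W_B = 0.08525, Option A (single fast server) has the shorter time in system.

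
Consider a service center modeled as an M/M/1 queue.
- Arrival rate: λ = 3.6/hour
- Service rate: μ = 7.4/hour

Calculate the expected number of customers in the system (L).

ρ = λ/μ = 3.6/7.4 = 0.4865
For M/M/1: L = λ/(μ-λ)
L = 3.6/(7.4-3.6) = 3.6/3.80
L = 0.9474 customers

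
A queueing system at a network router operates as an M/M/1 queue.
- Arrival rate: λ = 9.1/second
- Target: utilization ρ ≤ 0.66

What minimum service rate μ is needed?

ρ = λ/μ, so μ = λ/ρ
μ ≥ 9.1/0.66 = 13.7879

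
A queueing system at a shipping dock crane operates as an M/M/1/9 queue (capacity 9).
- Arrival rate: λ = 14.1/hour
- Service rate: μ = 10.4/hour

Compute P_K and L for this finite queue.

ρ = λ/μ = 14.1/10.4 = 1.35577
P₀ = (1-ρ)/(1-ρ^(K+1)) = (1-1.35577)/(1-1.35577^10) = -0.35577/-19.9826 = 0.01780
P_K = P₀×ρ^K = 0.01780 × 1.35577^9 = 0.01780 × 15.4766 = 0.2755
Blocking probability P_9 = 0.2755 (27.55%)
L = ρ[1 - (K+1)ρ^K + Kρ^(K+1)] / [(1-ρ)(1-ρ^(K+1))]
L = 1.35577 × (1 - 10×15.47655 + 9×20.98264) / ((1 - 1.35577) × (1 - 20.98264)) = 6.6896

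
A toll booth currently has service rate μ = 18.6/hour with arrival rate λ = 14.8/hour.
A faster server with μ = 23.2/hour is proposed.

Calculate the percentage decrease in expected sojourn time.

System 1: ρ₁ = 14.8/18.6 = 0.7957, W₁ = 1/(18.6-14.8) = 0.26316
System 2: ρ₂ = 14.8/23.2 = 0.6379, W₂ = 1/(23.2-14.8) = 0.11905
Improvement: (W₁-W₂)/W₁ = (0.26316-0.11905)/0.26316 = 54.76%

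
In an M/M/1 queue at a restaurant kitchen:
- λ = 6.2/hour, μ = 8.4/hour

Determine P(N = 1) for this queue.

ρ = λ/μ = 6.2/8.4 = 0.7381
P(n) = (1-ρ)ρⁿ
P(1) = (1-0.7381) × 0.7381^1
P(1) = 0.2619 × 0.7381
P(1) = 0.1933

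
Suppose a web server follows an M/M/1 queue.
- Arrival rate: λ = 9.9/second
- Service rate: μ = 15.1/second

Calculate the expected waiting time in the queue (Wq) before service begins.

First, compute utilization: ρ = λ/μ = 9.9/15.1 = 0.6556
For M/M/1: Wq = λ/(μ(μ-λ))
Wq = 9.9/(15.1 × (15.1-9.9))
Wq = 9.9/(15.1 × 5.20)
Wq = 0.1261 seconds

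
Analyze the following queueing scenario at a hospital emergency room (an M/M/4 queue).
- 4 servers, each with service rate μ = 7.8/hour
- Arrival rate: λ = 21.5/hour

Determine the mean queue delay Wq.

Traffic intensity: ρ = λ/(cμ) = 21.5/(4×7.8) = 0.6891
Since ρ = 0.6891 < 1, system is stable.
Offered load a = λ/μ = cρ = 21.5/7.8 = 2.7564
P₀ = [ Σₙ₌₀^3 aⁿ/n! + a^4/(4!(1-ρ)) ]⁻¹
Σ = a^0/0! + a^1/1! + a^2/2! + a^3/3! = 1.0000000 + 2.7564103 + 3.7988988 + 3.4904412 = 11.0458
a^4/(4!(1-ρ)) = 57.7265/(24 × 0.3109) = 7.7365
P₀ = 1/(11.0458 + 7.7365) = 0.05324
Lq = P₀·a^4·ρ / (4!(1-ρ)²) = 0.053242 × 57.7265 × 0.68910 / (24 × 0.096657) = 0.9130
Wq = Lq/λ = 0.91299/21.5 = 0.04246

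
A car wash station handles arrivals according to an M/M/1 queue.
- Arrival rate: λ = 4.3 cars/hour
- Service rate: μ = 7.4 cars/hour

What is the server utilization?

Server utilization: ρ = λ/μ
ρ = 4.3/7.4 = 0.5811
The server is busy 58.11% of the time.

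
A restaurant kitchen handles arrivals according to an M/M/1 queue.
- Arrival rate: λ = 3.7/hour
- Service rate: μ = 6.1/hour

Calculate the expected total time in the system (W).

First, compute utilization: ρ = λ/μ = 3.7/6.1 = 0.6066
For M/M/1: W = 1/(μ-λ)
W = 1/(6.1-3.7) = 1/2.40
W = 0.4167 hours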